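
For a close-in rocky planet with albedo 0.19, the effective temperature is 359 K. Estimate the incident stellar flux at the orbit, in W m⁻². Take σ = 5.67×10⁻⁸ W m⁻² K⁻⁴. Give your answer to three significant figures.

4650 W m⁻²

From S(1−α)/4 = σT⁴: S = 4σT⁴/(1−α).
σT⁴ = 5.67×10⁻⁸·(359)⁴ = 941.8 W m⁻².
So S = 4×941.8/(1−0.19) = 4651 W m⁻².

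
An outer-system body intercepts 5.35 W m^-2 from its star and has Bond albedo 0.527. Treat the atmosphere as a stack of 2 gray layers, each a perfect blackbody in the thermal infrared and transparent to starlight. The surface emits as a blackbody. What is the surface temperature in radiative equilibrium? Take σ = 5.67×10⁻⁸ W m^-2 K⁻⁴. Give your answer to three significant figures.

76.1 K

OLR = S(1−α)/4 = 0.6326 W m^-2; the top layer radiates at T_e = 57.80 K.
Layer-by-layer balance gives σT_s⁴ = (N+1)σT_e⁴, so T_s = 3^¼·57.80 = 76.06 K.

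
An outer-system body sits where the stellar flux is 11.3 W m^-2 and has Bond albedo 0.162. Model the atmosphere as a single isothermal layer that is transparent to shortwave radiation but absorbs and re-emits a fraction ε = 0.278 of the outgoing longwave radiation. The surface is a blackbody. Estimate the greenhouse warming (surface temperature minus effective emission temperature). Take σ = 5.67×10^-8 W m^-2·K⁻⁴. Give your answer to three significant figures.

3.06 K

The planet radiates to space at T_e = [S(1−α)/(4σ)]^(1/4) = 80.38 K.
For a single slab of emissivity ε, T_s⁴ = 2T_e⁴/(2−ε); thus T_s = 80.38·(1.161)^(1/4) = 83.45 K.
The atmosphere warms the surface by 3.065 K.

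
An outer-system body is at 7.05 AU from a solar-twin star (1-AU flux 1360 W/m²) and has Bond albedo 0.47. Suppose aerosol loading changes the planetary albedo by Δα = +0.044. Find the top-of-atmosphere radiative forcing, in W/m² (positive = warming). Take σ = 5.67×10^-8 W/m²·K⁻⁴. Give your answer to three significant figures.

Irradiance scales as 1/d², so S = 1360 W/m² × (1/7.05)² = 27.36 W/m².
TOA radiative forcing: ΔF = −S·Δα/4 = −27.36·(+0.044)/4 = -0.3010 W/m².

-0.301 W/m²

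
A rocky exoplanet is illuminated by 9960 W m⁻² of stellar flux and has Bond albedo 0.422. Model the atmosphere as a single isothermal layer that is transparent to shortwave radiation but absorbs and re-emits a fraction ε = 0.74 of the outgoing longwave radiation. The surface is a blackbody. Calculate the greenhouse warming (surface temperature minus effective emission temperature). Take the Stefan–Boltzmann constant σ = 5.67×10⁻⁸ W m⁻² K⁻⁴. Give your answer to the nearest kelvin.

49 K

At the top of the atmosphere, σT_e⁴ = S(1−α)/4 = 1439 W m⁻², giving T_e = 399.1 K.
The surface balance (absorbed SW + ε·downward IR = σT_s⁴) with T_a⁴ = T_s⁴/2 reduces to T_s = T_e·[2/(2−ε)]^¼ = 448.0 K.
Greenhouse warming: T_s − T_e = 48.87 K.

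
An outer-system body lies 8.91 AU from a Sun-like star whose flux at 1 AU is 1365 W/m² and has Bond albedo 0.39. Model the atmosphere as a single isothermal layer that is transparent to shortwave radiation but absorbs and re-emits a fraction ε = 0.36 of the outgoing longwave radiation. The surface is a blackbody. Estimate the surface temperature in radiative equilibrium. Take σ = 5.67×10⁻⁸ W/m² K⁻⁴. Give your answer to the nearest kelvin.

By the inverse-square law, S = 1365/8.91² = 17.19 W/m².
The planet radiates to space at T_e = [S(1−α)/(4σ)]^(1/4) = 82.46 K.
Surface balance with a leaky layer gives σT_s⁴ = σT_e⁴·2/(2−ε), so T_s = T_e·[2/(2−0.36)]^(1/4) = 86.66 K.

87 kelvin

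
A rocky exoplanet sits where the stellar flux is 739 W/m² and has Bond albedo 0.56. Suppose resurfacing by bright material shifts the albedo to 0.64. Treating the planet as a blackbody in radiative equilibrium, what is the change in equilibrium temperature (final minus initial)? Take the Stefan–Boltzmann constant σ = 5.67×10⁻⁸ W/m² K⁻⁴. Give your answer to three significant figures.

-9.52 K

With α = 0.56, T₁ = 194.6 K.
After:  T₂ = [739.0·0.36/(4σ)]^(1/4) = 185.1 K.
ΔT = T₂ − T₁ = -9.521 K.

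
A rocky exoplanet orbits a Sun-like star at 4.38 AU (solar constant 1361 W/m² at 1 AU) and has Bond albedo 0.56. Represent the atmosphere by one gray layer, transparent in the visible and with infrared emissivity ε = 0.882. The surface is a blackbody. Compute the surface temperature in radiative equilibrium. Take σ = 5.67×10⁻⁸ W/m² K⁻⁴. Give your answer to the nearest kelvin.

125 K

By the inverse-square law, S = 1361/4.38² = 70.94 W/m².
At the top of the atmosphere, σT_e⁴ = S(1−α)/4 = 7.804 W/m², giving T_e = 108.3 K.
For a single slab of emissivity ε, T_s⁴ = 2T_e⁴/(2−ε); thus T_s = 108.3·(1.789)^(1/4) = 125.3 K.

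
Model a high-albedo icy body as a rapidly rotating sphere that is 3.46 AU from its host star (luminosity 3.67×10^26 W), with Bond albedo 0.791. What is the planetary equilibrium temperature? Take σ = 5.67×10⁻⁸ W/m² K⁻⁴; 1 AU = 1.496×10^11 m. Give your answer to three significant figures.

d = 3.46 × 1.496×10^11 m = 5.176×10^11 m.
Flux at the orbit: S = L/(4πd²) = 3.67×10^26/(4π·(5.18×10^11)²) = 109.0 W/m².
Averaging over the sphere, the absorbed flux is S(1−α)/4 = 5.695 W/m².
Set σT⁴ = 5.695 → T = (5.695/σ)^(1/4) = 100.1 K.

100 K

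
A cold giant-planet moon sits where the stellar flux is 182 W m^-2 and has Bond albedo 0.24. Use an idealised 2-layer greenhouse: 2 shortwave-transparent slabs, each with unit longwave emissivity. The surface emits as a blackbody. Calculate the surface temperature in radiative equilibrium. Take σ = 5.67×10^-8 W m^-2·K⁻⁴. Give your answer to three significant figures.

207 K

Top-of-atmosphere balance: σT_e⁴ = S(1−α)/4 = 34.58 W m^-2 → T_e = 157.1 K.
With N = 2 opaque layers, T_s = (N+1)^(1/4)·T_e = 3^(1/4)·157.1 = 206.8 K.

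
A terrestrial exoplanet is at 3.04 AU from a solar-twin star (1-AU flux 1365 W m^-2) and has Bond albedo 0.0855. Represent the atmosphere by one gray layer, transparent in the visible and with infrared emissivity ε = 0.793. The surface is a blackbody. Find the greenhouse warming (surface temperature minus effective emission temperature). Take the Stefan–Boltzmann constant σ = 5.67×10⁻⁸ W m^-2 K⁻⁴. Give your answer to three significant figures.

Irradiance scales as 1/d², so S = 1365 W m^-2 × (1/3.04)² = 147.7 W m^-2.
At the top of the atmosphere, σT_e⁴ = S(1−α)/4 = 33.77 W m^-2, giving T_e = 156.2 K.
For a single slab of emissivity ε, T_s⁴ = 2T_e⁴/(2−ε); thus T_s = 156.2·(1.657)^(1/4) = 177.2 K.
T_s − T_e = 177.2 − 156.2 = 21.02 K.

21.0 kelvin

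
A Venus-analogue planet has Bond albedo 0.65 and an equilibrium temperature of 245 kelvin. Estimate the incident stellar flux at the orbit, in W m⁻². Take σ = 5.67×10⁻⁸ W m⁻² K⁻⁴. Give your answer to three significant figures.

2330 W m⁻²

From S(1−α)/4 = σT⁴: S = 4σT⁴/(1−α).
σT⁴ = 5.67×10⁻⁸·(245)⁴ = 204.3 W m⁻².
S = 4·204.3/0.35 = 2335 W m⁻².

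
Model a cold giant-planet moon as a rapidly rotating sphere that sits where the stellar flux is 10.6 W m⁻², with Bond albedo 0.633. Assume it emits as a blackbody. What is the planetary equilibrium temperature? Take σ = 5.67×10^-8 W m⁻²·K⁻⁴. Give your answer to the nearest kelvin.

64 kelvin

The planet absorbs (1−α)S over its disc πR² and re-emits over 4πR², so the mean absorbed flux is (1−0.633)·10.60/4 = 0.9725 W m⁻².
Set σT⁴ = 0.9725 → T = (0.9725/σ)^(1/4) = 64.35 K.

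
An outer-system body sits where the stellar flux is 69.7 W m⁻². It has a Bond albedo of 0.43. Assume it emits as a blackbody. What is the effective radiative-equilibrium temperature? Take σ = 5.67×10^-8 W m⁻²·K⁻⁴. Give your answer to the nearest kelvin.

115 K

Averaging over the sphere, the absorbed flux is S(1−α)/4 = 9.932 W m⁻².
Set σT⁴ = 9.932 → T = (9.932/σ)^(1/4) = 115.0 K.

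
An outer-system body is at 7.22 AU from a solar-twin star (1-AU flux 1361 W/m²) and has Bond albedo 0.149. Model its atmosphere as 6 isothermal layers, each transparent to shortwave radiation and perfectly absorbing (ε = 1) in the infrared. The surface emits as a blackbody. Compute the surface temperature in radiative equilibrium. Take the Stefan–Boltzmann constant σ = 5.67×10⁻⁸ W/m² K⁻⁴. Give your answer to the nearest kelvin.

162 kelvin

By the inverse-square law, S = 1361/7.22² = 26.11 W/m².
Top-of-atmosphere balance: σT_e⁴ = S(1−α)/4 = 5.555 W/m² → T_e = 99.49 K.
For an N-layer opaque stack, T_s⁴ = (N+1)T_e⁴, hence T_s = (7)^(1/4)×99.49 K = 161.8 K.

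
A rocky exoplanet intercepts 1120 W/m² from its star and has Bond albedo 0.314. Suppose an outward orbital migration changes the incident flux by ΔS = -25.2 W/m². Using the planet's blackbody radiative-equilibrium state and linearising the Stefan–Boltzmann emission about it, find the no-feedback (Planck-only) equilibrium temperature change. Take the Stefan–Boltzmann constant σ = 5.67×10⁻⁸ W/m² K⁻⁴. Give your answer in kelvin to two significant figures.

-1.4 K

Unperturbed T_e = [1120·(1−0.314)/(4σ)]^¼ = 241.3 K.
TOA radiative forcing: ΔF = (1−α)ΔS/4 = 0.686·(-25.2)/4 = -4.322 W/m².
Linearising σT⁴ gives d(σT⁴)/dT = 4σT_e³ = 3.185 W/m² per K.
Hence the no-feedback warming is ΔF/(4σT_e³) = -1.36 K.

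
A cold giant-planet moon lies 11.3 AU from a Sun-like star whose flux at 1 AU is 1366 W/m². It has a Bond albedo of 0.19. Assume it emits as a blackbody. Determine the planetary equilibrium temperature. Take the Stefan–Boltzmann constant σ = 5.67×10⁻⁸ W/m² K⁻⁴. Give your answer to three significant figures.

Flux at the orbit: S = 1366/(11.3)² = 10.70 W/m².
The planet absorbs (1−α)S over its disc πR² and re-emits over 4πR², so the mean absorbed flux is (1−0.19)·10.70/4 = 2.166 W/m².
In equilibrium σT⁴ equals this, so T = 78.62 K.

78.6 K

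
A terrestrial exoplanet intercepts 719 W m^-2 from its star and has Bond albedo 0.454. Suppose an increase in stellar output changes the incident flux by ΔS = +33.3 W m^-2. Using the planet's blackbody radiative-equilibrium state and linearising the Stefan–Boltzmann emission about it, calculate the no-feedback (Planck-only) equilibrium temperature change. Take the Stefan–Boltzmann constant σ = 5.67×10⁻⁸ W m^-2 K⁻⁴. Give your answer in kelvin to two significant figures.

2.4 kelvin

The baseline emission temperature is T_e = 204.0 K.
TOA radiative forcing: ΔF = (1−α)ΔS/4 = 0.546·(+33.3)/4 = 4.545 W m^-2.
The Planck feedback parameter is 4σT_e³ = 1.925 W m^-2/K.
ΔT₀ = ΔF/λ_P = 4.545/1.925 = 2.36 K.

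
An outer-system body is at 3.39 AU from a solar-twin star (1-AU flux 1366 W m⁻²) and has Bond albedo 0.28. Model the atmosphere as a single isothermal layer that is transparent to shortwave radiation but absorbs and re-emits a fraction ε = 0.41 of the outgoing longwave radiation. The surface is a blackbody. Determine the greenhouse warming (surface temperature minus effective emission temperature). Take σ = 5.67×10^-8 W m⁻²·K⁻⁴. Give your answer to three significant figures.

8.23 K

Flux at the orbit: S = 1366/(3.39)² = 118.9 W m⁻².
Effective emission temperature (TOA balance): σT_e⁴ = S(1−α)/4 = 21.40 W m⁻² → T_e = 139.4 K.
Surface balance with a leaky layer gives σT_s⁴ = σT_e⁴·2/(2−ε), so T_s = T_e·[2/(2−0.41)]^(1/4) = 147.6 K.
The atmosphere warms the surface by 8.227 K.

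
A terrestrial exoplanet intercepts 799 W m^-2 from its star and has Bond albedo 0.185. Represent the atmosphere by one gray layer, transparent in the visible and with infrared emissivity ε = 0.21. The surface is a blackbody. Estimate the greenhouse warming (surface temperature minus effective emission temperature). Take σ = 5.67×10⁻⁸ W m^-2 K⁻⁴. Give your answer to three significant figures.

6.51 K

At the top of the atmosphere, σT_e⁴ = S(1−α)/4 = 162.8 W m^-2, giving T_e = 231.5 K.
Surface balance with a leaky layer gives σT_s⁴ = σT_e⁴·2/(2−ε), so T_s = T_e·[2/(2−0.21)]^(1/4) = 238.0 K.
The atmosphere warms the surface by 6.509 K.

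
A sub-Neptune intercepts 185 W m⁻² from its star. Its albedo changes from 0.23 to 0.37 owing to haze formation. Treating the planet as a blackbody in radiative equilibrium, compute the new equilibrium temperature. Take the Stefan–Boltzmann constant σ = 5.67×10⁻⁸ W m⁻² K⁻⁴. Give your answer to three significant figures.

151 K

T₂ = [S(1−α₂)/(4σ)]^(1/4) = [185.0·0.63/(4σ)]^(1/4) = 150.6 K.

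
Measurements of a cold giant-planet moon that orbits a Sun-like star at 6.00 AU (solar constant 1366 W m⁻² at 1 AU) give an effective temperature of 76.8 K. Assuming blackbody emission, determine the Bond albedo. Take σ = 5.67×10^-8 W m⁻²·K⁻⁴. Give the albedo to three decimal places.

0.792

Irradiance scales as 1/d², so S = 1366 W m⁻² × (1/6.00)² = 37.94 W m⁻².
Energy balance: S(1−α)/4 = σT⁴, so 1−α = 4σT⁴/S.
σT⁴ = 1.973 W m⁻², so 4σT⁴ = 7.890 W m⁻².
Hence α = 1 − 7.890/37.94 = 0.7921.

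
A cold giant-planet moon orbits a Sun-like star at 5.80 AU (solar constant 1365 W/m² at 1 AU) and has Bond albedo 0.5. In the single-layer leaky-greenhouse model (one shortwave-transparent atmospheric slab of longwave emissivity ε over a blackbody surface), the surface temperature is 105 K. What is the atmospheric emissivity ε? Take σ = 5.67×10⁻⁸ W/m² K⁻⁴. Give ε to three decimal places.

Irradiance scales as 1/d², so S = 1365 W/m² × (1/5.80)² = 40.58 W/m².
TOA balance gives T_e = 97.25 K.
Inverting T_s⁴ = 2T_e⁴/(2−ε): (T_e/T_s)⁴ = 0.7359, so ε = 2(1 − 0.7359) = 0.5281.

0.528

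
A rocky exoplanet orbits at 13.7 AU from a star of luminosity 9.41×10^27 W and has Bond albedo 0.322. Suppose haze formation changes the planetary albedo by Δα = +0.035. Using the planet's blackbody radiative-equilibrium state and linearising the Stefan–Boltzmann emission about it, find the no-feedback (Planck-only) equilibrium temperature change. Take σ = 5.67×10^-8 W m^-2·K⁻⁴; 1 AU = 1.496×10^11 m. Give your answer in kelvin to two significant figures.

-2.0 kelvin

Orbital distance: d = 13.7 AU = 2.050×10^12 m.
S = L/(4πd²) = 178.3 W m^-2.
Unperturbed T_e = [178.3·(1−0.322)/(4σ)]^¼ = 151.9 K.
TOA radiative forcing: ΔF = −S·Δα/4 = −178.3·(+0.035)/4 = -1.560 W m^-2.
Linearising σT⁴ gives d(σT⁴)/dT = 4σT_e³ = 0.7955 W m^-2 per K.
ΔT₀ = ΔF/λ_P = -1.560/0.7955 = -1.96 K.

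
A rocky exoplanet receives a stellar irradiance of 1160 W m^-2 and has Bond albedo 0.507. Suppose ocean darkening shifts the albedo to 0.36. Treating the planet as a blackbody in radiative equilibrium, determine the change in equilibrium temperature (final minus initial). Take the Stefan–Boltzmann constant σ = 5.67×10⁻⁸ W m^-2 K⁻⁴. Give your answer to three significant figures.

Initial: T₁ = [S(1−0.507)/(4σ)]^(1/4) = 224.1 K.
Final:   T₂ = [S(1−0.36)/(4σ)]^(1/4) = 239.2 K.
Change: 239.2 − 224.1 = 15.11 K.

15.1 K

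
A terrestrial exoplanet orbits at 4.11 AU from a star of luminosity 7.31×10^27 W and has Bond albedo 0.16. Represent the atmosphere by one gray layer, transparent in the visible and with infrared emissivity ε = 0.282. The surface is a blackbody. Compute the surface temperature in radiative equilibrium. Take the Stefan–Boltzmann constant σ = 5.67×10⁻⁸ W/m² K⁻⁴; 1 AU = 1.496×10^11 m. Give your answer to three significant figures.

Orbital distance: d = 4.11 AU = 6.149×10^11 m.
Spreading L over a sphere of radius d: S = 7.31×10^27/(4π·6.15×10^11²) = 1539 W/m².
Effective emission temperature (TOA balance): σT_e⁴ = S(1−α)/4 = 323.1 W/m² → T_e = 274.8 K.
The surface balance (absorbed SW + ε·downward IR = σT_s⁴) with T_a⁴ = T_s⁴/2 reduces to T_s = T_e·[2/(2−ε)]^¼ = 285.4 K.

285 kelvin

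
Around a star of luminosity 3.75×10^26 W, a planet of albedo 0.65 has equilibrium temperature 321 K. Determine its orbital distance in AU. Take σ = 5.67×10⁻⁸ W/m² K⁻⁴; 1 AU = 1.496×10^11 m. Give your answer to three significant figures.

Energy balance gives S = 4σT⁴/(1−α) = 6880 W/m².
Then d = [L/(4πS)]^(1/2) = 6.586×10^10 m, i.e. 0.4402 AU.

0.440 AU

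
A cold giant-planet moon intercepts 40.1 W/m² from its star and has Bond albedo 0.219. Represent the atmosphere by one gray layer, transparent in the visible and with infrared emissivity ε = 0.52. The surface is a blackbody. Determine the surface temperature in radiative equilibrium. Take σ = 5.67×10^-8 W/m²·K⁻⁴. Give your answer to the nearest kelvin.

The planet radiates to space at T_e = [S(1−α)/(4σ)]^(1/4) = 108.4 K.
For a single slab of emissivity ε, T_s⁴ = 2T_e⁴/(2−ε); thus T_s = 108.4·(1.351)^(1/4) = 116.9 K.

117 K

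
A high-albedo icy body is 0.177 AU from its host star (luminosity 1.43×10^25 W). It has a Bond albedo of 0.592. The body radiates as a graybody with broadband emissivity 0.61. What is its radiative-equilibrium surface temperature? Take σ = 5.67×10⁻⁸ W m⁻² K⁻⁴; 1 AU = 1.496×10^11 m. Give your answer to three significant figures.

d = 0.177 × 1.496×10^11 m = 2.648×10^10 m.
Flux at the orbit: S = L/(4πd²) = 1.43×10^25/(4π·(2.65×10^10)²) = 1623 W m⁻².
Averaging over the sphere, the absorbed flux is S(1−α)/4 = 165.5 W m⁻².
Radiative balance εσT⁴ = 165.5 gives T = [165.5/(0.61·σ)]^(1/4) = 263.0 K.

263 K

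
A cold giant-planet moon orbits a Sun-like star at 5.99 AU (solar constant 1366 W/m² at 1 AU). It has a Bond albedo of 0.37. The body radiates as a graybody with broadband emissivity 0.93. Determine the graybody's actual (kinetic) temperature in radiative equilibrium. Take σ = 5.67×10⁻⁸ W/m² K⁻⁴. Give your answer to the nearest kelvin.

103 kelvin

Irradiance scales as 1/d², so S = 1366 W/m² × (1/5.99)² = 38.07 W/m².
The planet absorbs (1−α)S over its disc πR² and re-emits over 4πR², so the mean absorbed flux is (1−0.37)·38.07/4 = 5.996 W/m².
Radiative balance εσT⁴ = 5.996 gives T = [5.996/(0.93·σ)]^(1/4) = 103.3 K.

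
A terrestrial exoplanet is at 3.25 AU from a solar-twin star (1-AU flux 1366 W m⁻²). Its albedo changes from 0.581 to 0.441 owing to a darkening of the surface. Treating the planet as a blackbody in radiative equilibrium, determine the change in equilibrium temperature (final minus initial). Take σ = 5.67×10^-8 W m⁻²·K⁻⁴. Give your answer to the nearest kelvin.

9 K

Flux at the orbit: S = 1366/(3.25)² = 129.3 W m⁻².
Before: T₁ = [129.3·0.419/(4σ)]^(1/4) = 124.3 K.
After:  T₂ = [129.3·0.559/(4σ)]^(1/4) = 133.6 K.
Change: 133.6 − 124.3 = 9.291 K.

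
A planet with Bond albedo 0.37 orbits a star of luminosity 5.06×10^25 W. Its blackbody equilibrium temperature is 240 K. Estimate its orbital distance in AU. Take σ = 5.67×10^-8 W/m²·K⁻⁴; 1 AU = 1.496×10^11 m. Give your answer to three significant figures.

Energy balance gives S = 4σT⁴/(1−α) = 1194 W/m².
S = L/(4πd²) → d = √(L/4πS) = √(5.06×10^25/(4π·1194)) = 5.806×10^10 m = 0.3881 AU.

0.388 AU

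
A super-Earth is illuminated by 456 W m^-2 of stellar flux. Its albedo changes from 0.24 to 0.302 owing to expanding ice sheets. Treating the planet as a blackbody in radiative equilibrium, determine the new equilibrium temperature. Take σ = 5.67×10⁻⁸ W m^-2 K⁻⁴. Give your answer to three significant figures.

T₂ = [S(1−α₂)/(4σ)]^(1/4) = [456.0·0.698/(4σ)]^(1/4) = 193.6 K.

194 K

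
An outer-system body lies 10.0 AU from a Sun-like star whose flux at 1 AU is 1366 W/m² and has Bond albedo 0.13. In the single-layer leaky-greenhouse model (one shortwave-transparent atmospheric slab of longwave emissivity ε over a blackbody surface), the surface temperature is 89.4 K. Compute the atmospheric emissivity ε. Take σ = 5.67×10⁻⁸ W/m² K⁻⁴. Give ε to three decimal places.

0.359

By the inverse-square law, S = 1366/10.0² = 13.66 W/m².
TOA balance gives T_e = 85.08 K.
Since (2−ε)/2 = (T_e/T_s)⁴ = 0.8203, ε = 0.3594.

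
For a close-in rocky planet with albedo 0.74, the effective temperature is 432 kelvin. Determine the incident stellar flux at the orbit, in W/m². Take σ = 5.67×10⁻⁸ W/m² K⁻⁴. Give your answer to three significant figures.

From S(1−α)/4 = σT⁴: S = 4σT⁴/(1−α).
σT⁴ = 5.67×10⁻⁸·(432)⁴ = 1975 W/m².
So S = 4×1975/(1−0.74) = 30380 W/m².

30400 W/m²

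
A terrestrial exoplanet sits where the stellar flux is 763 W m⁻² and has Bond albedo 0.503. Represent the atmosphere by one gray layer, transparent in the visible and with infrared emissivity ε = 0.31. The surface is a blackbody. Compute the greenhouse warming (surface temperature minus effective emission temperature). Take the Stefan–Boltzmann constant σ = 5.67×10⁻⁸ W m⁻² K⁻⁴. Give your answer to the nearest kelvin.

9 K

Effective emission temperature (TOA balance): σT_e⁴ = S(1−α)/4 = 94.80 W m⁻² → T_e = 202.2 K.
For a single slab of emissivity ε, T_s⁴ = 2T_e⁴/(2−ε); thus T_s = 202.2·(1.183)^(1/4) = 210.9 K.
Greenhouse warming: T_s − T_e = 8.696 K.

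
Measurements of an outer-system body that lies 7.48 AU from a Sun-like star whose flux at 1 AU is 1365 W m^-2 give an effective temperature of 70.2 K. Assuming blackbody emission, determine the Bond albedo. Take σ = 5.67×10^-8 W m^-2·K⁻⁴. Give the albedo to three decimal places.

0.774

By the inverse-square law, S = 1365/7.48² = 24.40 W m^-2.
From σT⁴ = S(1−α)/4 we invert for α: 1−α = 4σT⁴/S.
4σT⁴ = 4·5.67×10⁻⁸·(70.2)⁴ = 5.508 W m^-2.
1−α = 5.508/24.40 = 0.2258, so α = 0.7742.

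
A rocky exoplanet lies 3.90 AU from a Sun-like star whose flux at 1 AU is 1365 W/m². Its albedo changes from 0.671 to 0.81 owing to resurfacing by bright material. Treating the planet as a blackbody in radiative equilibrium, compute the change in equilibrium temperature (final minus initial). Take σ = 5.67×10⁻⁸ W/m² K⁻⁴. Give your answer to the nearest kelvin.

-14 K

Irradiance scales as 1/d², so S = 1365 W/m² × (1/3.90)² = 89.74 W/m².
Before: T₁ = [89.74·0.329/(4σ)]^(1/4) = 106.8 K.
With α = 0.81, T₂ = 93.12 K.
Change: 93.12 − 106.8 = -13.70 K.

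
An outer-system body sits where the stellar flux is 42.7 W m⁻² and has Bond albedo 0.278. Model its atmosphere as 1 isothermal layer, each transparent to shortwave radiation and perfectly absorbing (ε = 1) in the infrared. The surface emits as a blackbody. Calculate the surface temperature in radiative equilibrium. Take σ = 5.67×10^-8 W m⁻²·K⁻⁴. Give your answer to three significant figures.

128 K

OLR = S(1−α)/4 = 7.707 W m⁻²; the top layer radiates at T_e = 108.0 K.
Layer-by-layer balance gives σT_s⁴ = (N+1)σT_e⁴, so T_s = 2^¼·108.0 = 128.4 K.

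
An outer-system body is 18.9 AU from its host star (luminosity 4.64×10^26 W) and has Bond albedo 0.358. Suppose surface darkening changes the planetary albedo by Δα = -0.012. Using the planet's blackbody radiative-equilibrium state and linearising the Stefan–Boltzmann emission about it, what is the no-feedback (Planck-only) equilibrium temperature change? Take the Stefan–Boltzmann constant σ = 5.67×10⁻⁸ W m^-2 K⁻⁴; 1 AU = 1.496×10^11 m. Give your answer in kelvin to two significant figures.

Orbital distance: d = 18.9 AU = 2.827×10^12 m.
S = L/(4πd²) = 4.619 W m^-2.
Unperturbed T_e = [4.619·(1−0.358)/(4σ)]^¼ = 60.13 K.
TOA radiative forcing: ΔF = −S·Δα/4 = −4.619·(-0.012)/4 = 0.01386 W m^-2.
The Planck feedback parameter is 4σT_e³ = 0.04931 W m^-2/K.
So ΔT₀ = 0.01386/0.04931 = 0.281 K.

0.28 K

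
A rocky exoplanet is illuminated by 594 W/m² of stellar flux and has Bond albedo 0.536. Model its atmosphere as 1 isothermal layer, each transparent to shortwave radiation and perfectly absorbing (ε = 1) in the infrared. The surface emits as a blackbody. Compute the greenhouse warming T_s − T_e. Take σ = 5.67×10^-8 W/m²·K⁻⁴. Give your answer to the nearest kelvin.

The effective emission temperature is T_e = [S(1−α)/(4σ)]^¼ = 186.7 K.
T_s = (N+1)^(1/4)·T_e = 222.0 K.
Warming: T_s − T_e = 35.33 K.

35 K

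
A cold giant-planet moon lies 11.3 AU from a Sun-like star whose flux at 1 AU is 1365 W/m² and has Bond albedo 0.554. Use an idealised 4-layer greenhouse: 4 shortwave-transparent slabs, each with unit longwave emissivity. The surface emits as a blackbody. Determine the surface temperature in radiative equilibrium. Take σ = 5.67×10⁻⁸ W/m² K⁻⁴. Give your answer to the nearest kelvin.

101 kelvin

Flux at the orbit: S = 1365/(11.3)² = 10.69 W/m².
OLR = S(1−α)/4 = 1.192 W/m²; the top layer radiates at T_e = 67.71 K.
For an N-layer opaque stack, T_s⁴ = (N+1)T_e⁴, hence T_s = (5)^(1/4)×67.71 K = 101.3 K.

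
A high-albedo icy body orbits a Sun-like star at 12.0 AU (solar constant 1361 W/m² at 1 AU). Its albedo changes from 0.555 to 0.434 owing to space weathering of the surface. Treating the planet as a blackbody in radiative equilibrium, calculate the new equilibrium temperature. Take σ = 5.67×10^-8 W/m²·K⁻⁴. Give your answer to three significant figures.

69.7 kelvin

Flux at the orbit: S = 1361/(12.0)² = 9.451 W/m².
T₂ = [S(1−α₂)/(4σ)]^(1/4) = [9.451·0.566/(4σ)]^(1/4) = 69.69 K.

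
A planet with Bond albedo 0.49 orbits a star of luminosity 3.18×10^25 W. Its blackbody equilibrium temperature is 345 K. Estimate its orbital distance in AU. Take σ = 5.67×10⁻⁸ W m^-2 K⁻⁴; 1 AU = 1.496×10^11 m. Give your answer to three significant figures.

0.134 AU

The flux needed for this T is 4σT⁴/(1−0.49) = 6300 W m^-2.
S = L/(4πd²) → d = √(L/4πS) = √(3.18×10^25/(4π·6300)) = 2.004×10^10 m = 0.1340 AU.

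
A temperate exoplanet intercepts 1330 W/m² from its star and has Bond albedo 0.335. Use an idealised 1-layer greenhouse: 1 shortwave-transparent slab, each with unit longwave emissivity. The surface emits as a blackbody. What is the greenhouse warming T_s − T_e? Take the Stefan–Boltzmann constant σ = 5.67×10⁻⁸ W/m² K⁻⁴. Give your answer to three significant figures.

47.3 kelvin

Top-of-atmosphere balance: σT_e⁴ = S(1−α)/4 = 221.1 W/m² → T_e = 249.9 K.
T_s = (N+1)^(1/4)·T_e = 297.2 K.
Warming: T_s − T_e = 47.28 K.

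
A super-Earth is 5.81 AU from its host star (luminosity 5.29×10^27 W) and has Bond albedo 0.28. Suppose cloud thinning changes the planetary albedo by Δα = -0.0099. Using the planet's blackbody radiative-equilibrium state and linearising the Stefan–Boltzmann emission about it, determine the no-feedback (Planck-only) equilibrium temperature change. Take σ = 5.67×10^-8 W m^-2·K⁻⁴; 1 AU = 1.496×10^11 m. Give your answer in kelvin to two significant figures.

0.70 K

d = 5.81 × 1.496×10^11 m = 8.692×10^11 m.
Spreading L over a sphere of radius d: S = 5.29×10^27/(4π·8.69×10^11²) = 557.2 W m^-2.
Unperturbed T_e = [557.2·(1−0.28)/(4σ)]^¼ = 205.1 K.
TOA radiative forcing: ΔF = −S·Δα/4 = −557.2·(-0.0099)/4 = 1.379 W m^-2.
Linearising σT⁴ gives d(σT⁴)/dT = 4σT_e³ = 1.956 W m^-2 per K.
So ΔT₀ = 1.379/1.956 = 0.705 K.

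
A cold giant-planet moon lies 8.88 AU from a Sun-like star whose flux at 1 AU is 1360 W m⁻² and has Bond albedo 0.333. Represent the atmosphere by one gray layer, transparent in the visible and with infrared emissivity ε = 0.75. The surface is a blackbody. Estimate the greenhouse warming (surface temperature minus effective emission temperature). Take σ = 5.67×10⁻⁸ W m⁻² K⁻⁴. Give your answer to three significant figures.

10.5 K

Flux at the orbit: S = 1360/(8.88)² = 17.25 W m⁻².
At the top of the atmosphere, σT_e⁴ = S(1−α)/4 = 2.876 W m⁻², giving T_e = 84.39 K.
The surface balance (absorbed SW + ε·downward IR = σT_s⁴) with T_a⁴ = T_s⁴/2 reduces to T_s = T_e·[2/(2−ε)]^¼ = 94.91 K.
The atmosphere warms the surface by 10.52 K.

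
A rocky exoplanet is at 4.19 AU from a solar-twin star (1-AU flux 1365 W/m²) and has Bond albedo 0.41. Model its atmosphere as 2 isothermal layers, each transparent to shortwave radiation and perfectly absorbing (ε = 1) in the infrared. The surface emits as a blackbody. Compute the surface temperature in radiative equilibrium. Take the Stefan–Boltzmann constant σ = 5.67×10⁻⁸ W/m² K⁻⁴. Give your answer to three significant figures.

By the inverse-square law, S = 1365/4.19² = 77.75 W/m².
Top-of-atmosphere balance: σT_e⁴ = S(1−α)/4 = 11.47 W/m² → T_e = 119.3 K.
With N = 2 opaque layers, T_s = (N+1)^(1/4)·T_e = 3^(1/4)·119.3 = 156.9 K.

157 K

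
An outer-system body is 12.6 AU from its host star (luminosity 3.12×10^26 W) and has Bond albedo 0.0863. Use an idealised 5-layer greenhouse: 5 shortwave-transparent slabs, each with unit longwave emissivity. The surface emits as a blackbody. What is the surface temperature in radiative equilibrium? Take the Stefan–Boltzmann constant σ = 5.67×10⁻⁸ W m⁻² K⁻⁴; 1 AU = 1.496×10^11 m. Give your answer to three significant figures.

d = 12.6 × 1.496×10^11 m = 1.885×10^12 m.
S = L/(4πd²) = 6.988 W m⁻².
Top-of-atmosphere balance: σT_e⁴ = S(1−α)/4 = 1.596 W m⁻² → T_e = 72.84 K.
For an N-layer opaque stack, T_s⁴ = (N+1)T_e⁴, hence T_s = (6)^(1/4)×72.84 K = 114.0 K.

114 kelvin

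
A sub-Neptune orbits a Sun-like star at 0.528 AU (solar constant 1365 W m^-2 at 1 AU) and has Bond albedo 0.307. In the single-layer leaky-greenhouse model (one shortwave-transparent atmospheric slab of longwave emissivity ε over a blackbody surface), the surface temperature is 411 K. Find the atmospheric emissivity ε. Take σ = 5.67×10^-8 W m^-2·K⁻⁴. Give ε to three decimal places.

By the inverse-square law, S = 1365/0.528² = 4896 W m^-2.
First, T_e = [4896·(1−0.307)/(4σ)]^(1/4) = 349.7 K.
Inverting T_s⁴ = 2T_e⁴/(2−ε): (T_e/T_s)⁴ = 0.5243, so ε = 2(1 − 0.5243) = 0.9514.

0.951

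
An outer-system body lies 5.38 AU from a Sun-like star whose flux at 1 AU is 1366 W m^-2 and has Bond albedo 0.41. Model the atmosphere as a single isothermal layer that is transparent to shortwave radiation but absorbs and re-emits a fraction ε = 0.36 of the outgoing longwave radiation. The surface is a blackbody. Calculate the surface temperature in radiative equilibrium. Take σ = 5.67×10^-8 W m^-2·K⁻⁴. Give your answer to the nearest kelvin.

111 K

Flux at the orbit: S = 1366/(5.38)² = 47.19 W m^-2.
Effective emission temperature (TOA balance): σT_e⁴ = S(1−α)/4 = 6.961 W m^-2 → T_e = 105.3 K.
The surface balance (absorbed SW + ε·downward IR = σT_s⁴) with T_a⁴ = T_s⁴/2 reduces to T_s = T_e·[2/(2−ε)]^¼ = 110.6 K.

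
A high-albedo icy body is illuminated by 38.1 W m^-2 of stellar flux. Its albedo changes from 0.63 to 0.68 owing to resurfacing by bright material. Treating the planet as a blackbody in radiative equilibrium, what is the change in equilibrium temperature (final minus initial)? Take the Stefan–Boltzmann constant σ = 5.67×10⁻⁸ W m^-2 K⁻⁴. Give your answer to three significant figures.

-3.16 K

Initial: T₁ = [S(1−0.63)/(4σ)]^(1/4) = 88.79 K.
After:  T₂ = [38.10·0.32/(4σ)]^(1/4) = 85.63 K.
Change: 85.63 − 88.79 = -3.165 K.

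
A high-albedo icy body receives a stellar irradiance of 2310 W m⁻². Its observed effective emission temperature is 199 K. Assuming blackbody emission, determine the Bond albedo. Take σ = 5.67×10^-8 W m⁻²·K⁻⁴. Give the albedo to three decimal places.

0.846

From σT⁴ = S(1−α)/4 we invert for α: 1−α = 4σT⁴/S.
σT⁴ = 88.92 W m⁻², so 4σT⁴ = 355.7 W m⁻².
1−α = 355.7/2310 = 0.1540, so α = 0.8460.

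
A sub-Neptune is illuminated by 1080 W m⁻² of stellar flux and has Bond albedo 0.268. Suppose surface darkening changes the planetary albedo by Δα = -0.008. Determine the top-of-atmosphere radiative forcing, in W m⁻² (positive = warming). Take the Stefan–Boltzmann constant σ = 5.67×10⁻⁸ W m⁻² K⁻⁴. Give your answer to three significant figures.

2.16 W m⁻²

The change in absorbed flux is Δ[S(1−α)/4] = −SΔα/4 = 2.160 W m⁻².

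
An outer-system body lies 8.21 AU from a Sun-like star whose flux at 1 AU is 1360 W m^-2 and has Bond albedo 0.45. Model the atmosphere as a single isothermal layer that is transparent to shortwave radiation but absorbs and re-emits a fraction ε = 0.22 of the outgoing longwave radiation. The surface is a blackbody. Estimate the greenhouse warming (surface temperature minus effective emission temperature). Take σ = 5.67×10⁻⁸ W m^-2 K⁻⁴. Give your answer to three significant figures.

2.47 K

Flux at the orbit: S = 1360/(8.21)² = 20.18 W m^-2.
The planet radiates to space at T_e = [S(1−α)/(4σ)]^(1/4) = 83.64 K.
The surface balance (absorbed SW + ε·downward IR = σT_s⁴) with T_a⁴ = T_s⁴/2 reduces to T_s = T_e·[2/(2−ε)]^¼ = 86.11 K.
Greenhouse warming: T_s − T_e = 2.472 K.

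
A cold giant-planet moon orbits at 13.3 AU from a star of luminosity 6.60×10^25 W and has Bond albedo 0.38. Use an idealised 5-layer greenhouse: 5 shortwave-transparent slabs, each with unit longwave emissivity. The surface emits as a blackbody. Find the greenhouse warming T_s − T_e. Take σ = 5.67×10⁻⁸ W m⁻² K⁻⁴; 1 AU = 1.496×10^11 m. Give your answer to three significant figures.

Orbital distance: d = 13.3 AU = 1.990×10^12 m.
S = L/(4πd²) = 1.327 W m⁻².
OLR = S(1−α)/4 = 0.2056 W m⁻²; the top layer radiates at T_e = 43.64 K.
T_s = (N+1)^(1/4)·T_e = 68.30 K.
So the greenhouse effect raises the surface by 68.30 − 43.64 = 24.66 K.

24.7 kelvin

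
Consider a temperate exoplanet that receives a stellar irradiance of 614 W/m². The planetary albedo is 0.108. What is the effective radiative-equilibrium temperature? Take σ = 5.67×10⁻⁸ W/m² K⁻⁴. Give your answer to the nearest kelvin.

222 K

Averaging over the sphere, the absorbed flux is S(1−α)/4 = 136.9 W/m².
Set σT⁴ = 136.9 → T = (136.9/σ)^(1/4) = 221.7 K.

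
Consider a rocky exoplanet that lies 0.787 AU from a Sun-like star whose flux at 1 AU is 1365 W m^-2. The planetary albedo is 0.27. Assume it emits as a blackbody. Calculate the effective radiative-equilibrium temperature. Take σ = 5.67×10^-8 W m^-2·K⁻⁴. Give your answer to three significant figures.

290 kelvin

Flux at the orbit: S = 1365/(0.787)² = 2204 W m^-2.
Absorbed flux (global mean): S(1−α)/4 = 2204·0.73/4 = 402.2 W m^-2.
Set σT⁴ = 402.2 → T = (402.2/σ)^(1/4) = 290.2 K.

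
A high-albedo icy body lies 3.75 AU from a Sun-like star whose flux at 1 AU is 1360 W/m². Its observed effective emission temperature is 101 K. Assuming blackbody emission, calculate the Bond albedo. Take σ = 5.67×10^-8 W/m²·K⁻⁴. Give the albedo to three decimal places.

Flux at the orbit: S = 1360/(3.75)² = 96.71 W/m².
Rearranging the radiative balance, α = 1 − 4σT⁴/S.
4σT⁴ = 4·5.67×10⁻⁸·(101)⁴ = 23.60 W/m².
Hence α = 1 − 23.60/96.71 = 0.7560.

0.756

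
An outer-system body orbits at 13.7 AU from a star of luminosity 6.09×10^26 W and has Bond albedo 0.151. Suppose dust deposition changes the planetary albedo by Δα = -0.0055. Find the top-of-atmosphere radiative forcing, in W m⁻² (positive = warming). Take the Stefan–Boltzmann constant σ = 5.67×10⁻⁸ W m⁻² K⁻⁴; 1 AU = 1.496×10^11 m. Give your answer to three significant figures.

d = 13.7 × 1.496×10^11 m = 2.050×10^12 m.
S = L/(4πd²) = 11.54 W m⁻².
TOA radiative forcing: ΔF = −S·Δα/4 = −11.54·(-0.0055)/4 = 0.01586 W m⁻².

0.0159 W m⁻²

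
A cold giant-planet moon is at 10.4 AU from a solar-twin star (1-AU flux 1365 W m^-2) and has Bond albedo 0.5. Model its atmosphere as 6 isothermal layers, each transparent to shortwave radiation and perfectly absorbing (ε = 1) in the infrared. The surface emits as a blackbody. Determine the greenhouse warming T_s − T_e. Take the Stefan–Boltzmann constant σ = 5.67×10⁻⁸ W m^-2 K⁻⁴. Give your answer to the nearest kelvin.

46 kelvin

Irradiance scales as 1/d², so S = 1365 W m^-2 × (1/10.4)² = 12.62 W m^-2.
OLR = S(1−α)/4 = 1.578 W m^-2; the top layer radiates at T_e = 72.63 K.
Surface: T_s = (7)^¼·T_e = 118.1 K.
Warming: T_s − T_e = 45.51 K.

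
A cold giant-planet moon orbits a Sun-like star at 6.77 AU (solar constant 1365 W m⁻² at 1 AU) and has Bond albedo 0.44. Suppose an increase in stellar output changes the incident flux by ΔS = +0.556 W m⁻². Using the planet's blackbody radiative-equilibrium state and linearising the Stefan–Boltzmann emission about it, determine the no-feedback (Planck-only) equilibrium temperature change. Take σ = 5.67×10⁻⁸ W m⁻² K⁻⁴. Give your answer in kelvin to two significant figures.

Flux at the orbit: S = 1365/(6.77)² = 29.78 W m⁻².
Reference equilibrium: T_e = [S(1−α)/(4σ)]^(1/4) = 92.60 K.
Only a fraction (1−α) is absorbed and it's spread over 4πR², so ΔF = (1−α)ΔS/4 = 0.07784 W m⁻².
Planck response: λ_P = 4σT_e³ = 4·5.67×10⁻⁸·(92.60)³ = 0.1801 W m⁻²/K.
So ΔT₀ = 0.07784/0.1801 = 0.432 K.

0.43 kelvin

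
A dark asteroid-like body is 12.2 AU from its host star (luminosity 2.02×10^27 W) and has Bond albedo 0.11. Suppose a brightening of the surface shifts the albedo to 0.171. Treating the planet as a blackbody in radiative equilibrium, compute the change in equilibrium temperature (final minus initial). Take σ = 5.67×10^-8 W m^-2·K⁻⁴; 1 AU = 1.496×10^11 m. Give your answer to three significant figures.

d = 12.2 × 1.496×10^11 m = 1.825×10^12 m.
S = L/(4πd²) = 48.26 W m^-2.
Initial: T₁ = [S(1−0.11)/(4σ)]^(1/4) = 117.3 K.
Final:   T₂ = [S(1−0.171)/(4σ)]^(1/4) = 115.2 K.
ΔT = T₂ − T₁ = -2.064 K.

-2.06 K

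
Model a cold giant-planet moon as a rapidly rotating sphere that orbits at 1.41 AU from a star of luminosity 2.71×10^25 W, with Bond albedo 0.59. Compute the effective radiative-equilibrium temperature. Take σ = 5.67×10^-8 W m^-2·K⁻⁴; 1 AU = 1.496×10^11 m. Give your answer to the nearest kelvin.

97 kelvin

Orbital distance: d = 1.41 AU = 2.109×10^11 m.
Spreading L over a sphere of radius d: S = 2.71×10^25/(4π·2.11×10^11²) = 48.47 W m^-2.
Absorbed flux (global mean): S(1−α)/4 = 48.47·0.41/4 = 4.968 W m^-2.
Set σT⁴ = 4.968 → T = (4.968/σ)^(1/4) = 96.75 K.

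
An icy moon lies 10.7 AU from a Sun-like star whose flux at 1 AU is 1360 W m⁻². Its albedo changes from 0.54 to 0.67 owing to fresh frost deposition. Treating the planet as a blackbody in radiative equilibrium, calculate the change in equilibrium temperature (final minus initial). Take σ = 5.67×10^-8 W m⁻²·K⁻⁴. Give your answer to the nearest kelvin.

-6 K

By the inverse-square law, S = 1360/10.7² = 11.88 W m⁻².
Before: T₁ = [11.88·0.46/(4σ)]^(1/4) = 70.06 K.
After:  T₂ = [11.88·0.33/(4σ)]^(1/4) = 64.48 K.
ΔT = T₂ − T₁ = -5.582 K.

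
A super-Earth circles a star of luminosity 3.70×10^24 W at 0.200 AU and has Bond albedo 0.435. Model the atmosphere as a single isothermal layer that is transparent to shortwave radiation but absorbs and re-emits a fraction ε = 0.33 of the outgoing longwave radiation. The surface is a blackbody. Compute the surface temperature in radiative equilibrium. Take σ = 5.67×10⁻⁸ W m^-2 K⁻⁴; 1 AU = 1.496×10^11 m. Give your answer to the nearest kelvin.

d = 0.200 × 1.496×10^11 m = 2.992×10^10 m.
S = L/(4πd²) = 328.9 W m^-2.
Effective emission temperature (TOA balance): σT_e⁴ = S(1−α)/4 = 46.46 W m^-2 → T_e = 169.2 K.
Surface balance with a leaky layer gives σT_s⁴ = σT_e⁴·2/(2−ε), so T_s = T_e·[2/(2−0.33)]^(1/4) = 177.0 K.

177 K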